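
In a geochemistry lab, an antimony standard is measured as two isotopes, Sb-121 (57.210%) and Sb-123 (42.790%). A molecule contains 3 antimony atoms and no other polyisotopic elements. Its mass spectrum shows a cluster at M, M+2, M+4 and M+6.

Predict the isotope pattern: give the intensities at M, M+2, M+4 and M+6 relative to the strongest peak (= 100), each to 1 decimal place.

The 3 Sb atoms are independent, so intensities follow the terms of (0.57210 + 0.42790)^3.
P(M) = 0.57210^3 = 0.187247
P(M+2) = 3 × 0.57210^2 × 0.42790^1 = 0.420153
P(M+4) = 3 × 0.57210^1 × 0.42790^2 = 0.314252
P(M+6) = 0.42790^3 = 0.078348
The M+2 peak is largest (0.420153); scaling to 100 gives 44.6 : 100.0 : 74.8 : 18.6.

44.6 : 100.0 : 74.8 : 18.6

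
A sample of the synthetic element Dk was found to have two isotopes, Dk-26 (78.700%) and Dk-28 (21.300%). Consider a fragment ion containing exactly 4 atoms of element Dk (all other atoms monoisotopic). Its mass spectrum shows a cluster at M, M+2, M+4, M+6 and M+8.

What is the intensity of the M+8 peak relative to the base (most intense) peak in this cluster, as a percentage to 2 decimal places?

0.50%

(0.78700 + 0.21300)^4 gives M 0.3836, M+2 0.4153, M+4 0.1686, M+6 0.0304, M+8 0.0021; the largest is M+2.
P(M+2) = C(4,1) × 0.78700^3 × 0.21300^1 = 4 × 0.4874434 × 0.2130 = 0.415302 (base)
P(M+8) = C(4,4) × 0.78700^0 × 0.21300^4 = 1 × 1.0000 × 0.00205835 = 0.002058
Relative intensity = 0.002058 / 0.415302 × 100 = 0.50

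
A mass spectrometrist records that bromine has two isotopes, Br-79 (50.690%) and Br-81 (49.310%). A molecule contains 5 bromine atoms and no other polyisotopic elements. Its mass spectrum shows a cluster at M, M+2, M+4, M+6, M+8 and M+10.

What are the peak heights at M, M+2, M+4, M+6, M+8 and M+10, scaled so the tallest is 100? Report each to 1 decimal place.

The 5 Br atoms are independent, so intensities follow the terms of (0.50690 + 0.49310)^5.
P(M) = 0.50690^5 = 0.033467
P(M+2) = 5 × 0.50690^4 × 0.49310^1 = 0.162777
P(M+4) = 10 × 0.50690^3 × 0.49310^2 = 0.316692
P(M+6) = 10 × 0.50690^2 × 0.49310^3 = 0.308070
P(M+8) = 5 × 0.50690^1 × 0.49310^4 = 0.149842
P(M+10) = 0.49310^5 = 0.029152
The M+4 peak is largest (0.316692); scaling to 100 gives 10.6 : 51.4 : 100.0 : 97.3 : 47.3 : 9.2.

10.6 : 51.4 : 100.0 : 97.3 : 47.3 : 9.2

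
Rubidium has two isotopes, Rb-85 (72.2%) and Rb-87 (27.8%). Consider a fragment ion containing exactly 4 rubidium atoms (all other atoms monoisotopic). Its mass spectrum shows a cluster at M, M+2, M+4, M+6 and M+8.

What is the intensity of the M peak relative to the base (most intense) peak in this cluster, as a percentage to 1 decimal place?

Term probabilities: M 0.2717, M+2 0.4185, M+4 0.2417, M+6 0.0620, M+8 0.0060. Base peak = M+2.
P(M+2) = C(4,1) × 0.722^3 × 0.278^1 = 4 × 0.37636705 × 0.2780 = 0.418520 (base)
P(M) = C(4,0) × 0.722^4 × 0.278^0 = 1 × 0.27173701 × 1.0000 = 0.271737
Relative intensity = 0.271737 / 0.418520 × 100 = 64.9

64.9%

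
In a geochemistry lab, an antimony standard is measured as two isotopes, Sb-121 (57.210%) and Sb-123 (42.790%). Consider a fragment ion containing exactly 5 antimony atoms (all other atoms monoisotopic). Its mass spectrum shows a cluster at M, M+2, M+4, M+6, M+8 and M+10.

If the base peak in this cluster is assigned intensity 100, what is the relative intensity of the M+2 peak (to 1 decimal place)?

Term probabilities: M 0.0613, M+2 0.2292, M+4 0.3428, M+6 0.2564, M+8 0.0959, M+10 0.0143. Base peak = M+4.
P(M+4) = C(5,2) × 0.57210^3 × 0.42790^2 = 10 × 0.18724742 × 0.18309841 = 0.342847 (base)
P(M+2) = C(5,1) × 0.57210^4 × 0.42790^1 = 5 × 0.10712425 × 0.4279 = 0.229192
Relative intensity = 0.229192 / 0.342847 × 100 = 66.8

66.8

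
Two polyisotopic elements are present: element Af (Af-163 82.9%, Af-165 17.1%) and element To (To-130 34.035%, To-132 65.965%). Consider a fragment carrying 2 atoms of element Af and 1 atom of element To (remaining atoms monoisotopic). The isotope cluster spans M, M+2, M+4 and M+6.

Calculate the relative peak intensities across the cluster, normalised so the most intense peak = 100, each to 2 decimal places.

42.54 : 100.00 : 35.82 : 3.51

Element Af pattern (n=2): 0.687241 : 0.283518 : 0.029241
Element To pattern (n=1): 0.34035 : 0.65965
Convolve the two distributions (both contribute in 2-u steps):
  M: 0.687241×0.34035 = 0.233902
  M+2: 0.687241×0.65965 + 0.283518×0.34035 = 0.549834
  M+4: 0.283518×0.65965 + 0.029241×0.34035 = 0.196975
  M+6: 0.029241×0.65965 = 0.019289
Scale to base peak (0.549834) = 100: 42.54 : 100.00 : 35.82 : 3.51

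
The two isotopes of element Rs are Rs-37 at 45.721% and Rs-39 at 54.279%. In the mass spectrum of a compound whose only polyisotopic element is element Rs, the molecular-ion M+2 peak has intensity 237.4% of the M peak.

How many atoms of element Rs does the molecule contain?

2

With n Rs atoms, P(M+2)/P(M) = C(n,1)·p^(n−1)q / p^n = n·q/p = n · 0.54279/0.45721.
n = 2.374 × 0.45721/0.54279 = 2.00 ≈ 2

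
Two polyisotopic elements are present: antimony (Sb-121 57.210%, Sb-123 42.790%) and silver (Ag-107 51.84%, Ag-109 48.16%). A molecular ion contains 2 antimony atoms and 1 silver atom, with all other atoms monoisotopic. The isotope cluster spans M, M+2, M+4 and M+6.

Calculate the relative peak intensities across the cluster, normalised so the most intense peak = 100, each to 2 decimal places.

41.24 : 100.00 : 80.38 : 21.43

Antimony pattern (n=2): 0.32729841 : 0.48960318 : 0.18309841
Silver pattern (n=1): 0.5184 : 0.4816
Convolve the two distributions (both contribute in 2-u steps):
  M: 0.32729841×0.5184 = 0.169671
  M+2: 0.32729841×0.4816 + 0.48960318×0.5184 = 0.411437
  M+4: 0.48960318×0.4816 + 0.18309841×0.5184 = 0.330711
  M+6: 0.18309841×0.4816 = 0.088180
Scale to base peak (0.411437) = 100: 41.24 : 100.00 : 80.38 : 21.43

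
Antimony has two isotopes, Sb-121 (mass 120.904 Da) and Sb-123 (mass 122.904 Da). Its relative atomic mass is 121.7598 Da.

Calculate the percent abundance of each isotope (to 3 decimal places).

Writing the weighted mean with unknown fraction x of Sb-121:
120.904·x + 122.904·(1 − x) = 121.7598
(120.904 − 122.904)·x = 121.7598 − 122.904
x = -1.1442 / -2.000 = 0.57210 → 57.210% Sb-121, 42.790% Sb-123.

Sb-121: 57.210%, Sb-123: 42.790%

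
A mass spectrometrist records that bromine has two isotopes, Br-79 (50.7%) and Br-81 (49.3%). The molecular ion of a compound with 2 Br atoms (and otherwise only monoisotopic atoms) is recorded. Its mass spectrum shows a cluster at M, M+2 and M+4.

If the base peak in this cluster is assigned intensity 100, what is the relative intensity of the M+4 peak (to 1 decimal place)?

Binomial terms of (0.507 + 0.493)^2: M 0.2570, M+2 0.4999, M+4 0.2430 → M+2 is the base peak.
P(M+2) = C(2,1) × 0.507^1 × 0.493^1 = 2 × 0.5070 × 0.4930 = 0.499902 (base)
P(M+4) = C(2,2) × 0.507^0 × 0.493^2 = 1 × 1.0000 × 0.243049 = 0.243049
Relative intensity = 0.243049 / 0.499902 × 100 = 48.6

48.6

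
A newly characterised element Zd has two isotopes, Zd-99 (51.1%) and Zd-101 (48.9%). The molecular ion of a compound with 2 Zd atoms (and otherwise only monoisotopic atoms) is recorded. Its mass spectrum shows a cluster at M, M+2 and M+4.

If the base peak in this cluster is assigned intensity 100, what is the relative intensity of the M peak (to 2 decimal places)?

52.25

Binomial terms of (0.511 + 0.489)^2: M 0.2611, M+2 0.4998, M+4 0.2391 → M+2 is the base peak.
P(M+2) = C(2,1) × 0.511^1 × 0.489^1 = 2 × 0.5110 × 0.4890 = 0.499758 (base)
P(M) = C(2,0) × 0.511^2 × 0.489^0 = 1 × 0.261121 × 1.0000 = 0.261121
Relative intensity = 0.261121 / 0.499758 × 100 = 52.25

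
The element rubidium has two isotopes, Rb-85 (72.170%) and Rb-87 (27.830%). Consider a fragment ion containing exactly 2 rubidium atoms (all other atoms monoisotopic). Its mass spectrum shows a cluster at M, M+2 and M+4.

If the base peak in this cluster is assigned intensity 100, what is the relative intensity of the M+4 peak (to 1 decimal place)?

14.9

Term probabilities: M 0.5209, M+2 0.4017, M+4 0.0775. Base peak = M.
P(M) = C(2,0) × 0.72170^2 × 0.27830^0 = 1 × 0.52085089 × 1.0000 = 0.520851 (base)
P(M+4) = C(2,2) × 0.72170^0 × 0.27830^2 = 1 × 1.0000 × 0.07745089 = 0.077451
Relative intensity = 0.077451 / 0.520851 × 100 = 14.9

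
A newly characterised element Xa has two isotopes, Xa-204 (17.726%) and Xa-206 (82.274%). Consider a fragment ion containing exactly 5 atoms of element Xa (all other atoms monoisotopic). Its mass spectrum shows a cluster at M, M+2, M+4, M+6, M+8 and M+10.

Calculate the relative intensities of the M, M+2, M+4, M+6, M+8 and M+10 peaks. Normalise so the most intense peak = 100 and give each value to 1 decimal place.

Each Xa atom is independently Xa-204 (p = 0.17726) or Xa-206 (q = 0.82274); the cluster is the binomial expansion (p + q)^5.
P(M) = 0.17726^5 = 0.000175
P(M+2) = 5 × 0.17726^4 × 0.82274^1 = 0.004061
P(M+4) = 10 × 0.17726^3 × 0.82274^2 = 0.037701
P(M+6) = 10 × 0.17726^2 × 0.82274^3 = 0.174988
P(M+8) = 5 × 0.17726^1 × 0.82274^4 = 0.406098
P(M+10) = 0.82274^5 = 0.376975
The M+8 peak is largest (0.406098); scaling to 100 gives 0.0 : 1.0 : 9.3 : 43.1 : 100.0 : 92.8.

0.0 : 1.0 : 9.3 : 43.1 : 100.0 : 92.8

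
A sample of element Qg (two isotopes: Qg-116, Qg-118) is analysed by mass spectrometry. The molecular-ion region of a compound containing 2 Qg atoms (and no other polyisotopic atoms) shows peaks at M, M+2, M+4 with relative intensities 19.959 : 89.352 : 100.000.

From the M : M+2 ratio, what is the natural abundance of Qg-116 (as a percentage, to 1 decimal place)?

30.9%

If p is the fraction of Qg that is Qg-116, then I(M+2)/I(M) = [C(2,1)·p^1·(1−p)] / p^2 = 2·(1−p)/p = 89.352/19.959 = 4.4768
(1−p)/p = 4.4768/2 = 2.2384  ⇒  p = 1/(1 + 2.2384) = 0.3088
Qg-116: 30.9%, Qg-118: 69.1%.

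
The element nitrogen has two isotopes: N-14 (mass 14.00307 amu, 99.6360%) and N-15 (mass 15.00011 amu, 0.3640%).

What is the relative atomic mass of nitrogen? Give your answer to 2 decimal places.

Average mass = Σ (abundance × isotope mass) = 0.996360 × 14.00307 + 0.003640 × 15.00011
= 13.952099 + 0.054600 = 14.006699 amu

14.01 amu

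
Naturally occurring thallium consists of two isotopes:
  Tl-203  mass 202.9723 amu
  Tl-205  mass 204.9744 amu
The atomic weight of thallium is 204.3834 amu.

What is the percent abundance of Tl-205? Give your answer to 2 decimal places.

70.48%

Let x be the fractional abundance of Tl-203; then Tl-205 has abundance 1 − x.
202.9723·x + 204.9744·(1 − x) = 204.3834
(202.9723 − 204.9744)·x = 204.3834 − 204.9744
x = -0.5910 / -2.0021 = 0.29519 → 29.52% Tl-203, 70.48% Tl-205.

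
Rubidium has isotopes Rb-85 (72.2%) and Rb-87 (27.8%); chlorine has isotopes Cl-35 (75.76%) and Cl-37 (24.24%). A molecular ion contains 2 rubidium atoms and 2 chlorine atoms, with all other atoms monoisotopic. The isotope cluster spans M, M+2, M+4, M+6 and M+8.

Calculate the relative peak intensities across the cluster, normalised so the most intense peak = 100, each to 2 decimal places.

Rubidium pattern (n=2): 0.521284 : 0.401432 : 0.077284
Chlorine pattern (n=2): 0.57395776 : 0.36728448 : 0.05875776
Convolve the two distributions (both contribute in 2-u steps):
  M: 0.521284×0.57395776 = 0.299195
  M+2: 0.521284×0.36728448 + 0.401432×0.57395776 = 0.421865
  M+4: 0.521284×0.05875776 + 0.401432×0.36728448 + 0.077284×0.57395776 = 0.222427
  M+6: 0.401432×0.05875776 + 0.077284×0.36728448 = 0.051972
  M+8: 0.077284×0.05875776 = 0.004541
Scale to base peak (0.421865) = 100: 70.92 : 100.00 : 52.72 : 12.32 : 1.08

70.92 : 100.00 : 52.72 : 12.32 : 1.08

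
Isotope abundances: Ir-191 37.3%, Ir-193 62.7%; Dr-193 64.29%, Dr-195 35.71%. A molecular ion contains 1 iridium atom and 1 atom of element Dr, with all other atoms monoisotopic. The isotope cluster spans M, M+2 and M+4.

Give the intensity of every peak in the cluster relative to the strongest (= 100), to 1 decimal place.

44.7 : 100.0 : 41.7

Iridium pattern (n=1): 0.3730 : 0.6270
Element Dr pattern (n=1): 0.6429 : 0.3571
Convolve the two distributions (both contribute in 2-u steps):
  M: 0.3730×0.6429 = 0.239802
  M+2: 0.3730×0.3571 + 0.6270×0.6429 = 0.536297
  M+4: 0.6270×0.3571 = 0.223902
Scale to base peak (0.536297) = 100: 44.7 : 100.0 : 41.7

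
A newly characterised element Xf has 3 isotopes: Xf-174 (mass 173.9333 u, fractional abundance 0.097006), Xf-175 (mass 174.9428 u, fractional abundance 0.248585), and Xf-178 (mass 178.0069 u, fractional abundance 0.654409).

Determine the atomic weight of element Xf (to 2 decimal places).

Weight each isotope mass by its fractional abundance: 0.097006 × 173.9333 + 0.248585 × 174.9428 + 0.654409 × 178.0069
= 16.87257 + 43.48816 + 116.48932 = 176.85005 u

176.85 u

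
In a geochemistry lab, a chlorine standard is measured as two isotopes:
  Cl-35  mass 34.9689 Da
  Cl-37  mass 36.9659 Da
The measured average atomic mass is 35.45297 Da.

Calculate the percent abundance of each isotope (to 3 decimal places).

Cl-35: 75.760%, Cl-37: 24.240%

With x = fraction of Cl-35 (so Cl-37 is 1 − x):
34.9689·x + 36.9659·(1 − x) = 35.45297
(34.9689 − 36.9659)·x = 35.45297 − 36.9659
x = -1.51293 / -1.9970 = 0.75760 → 75.760% Cl-35, 24.240% Cl-37.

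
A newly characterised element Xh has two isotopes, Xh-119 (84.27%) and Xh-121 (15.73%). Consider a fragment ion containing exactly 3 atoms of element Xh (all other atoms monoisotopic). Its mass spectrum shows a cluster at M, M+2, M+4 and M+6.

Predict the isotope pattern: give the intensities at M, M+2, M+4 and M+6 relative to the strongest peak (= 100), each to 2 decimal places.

100.00 : 56.00 : 10.45 : 0.65

Each Xh atom is independently Xh-119 (p = 0.8427) or Xh-121 (q = 0.1573); the cluster is the binomial expansion (p + q)^3.
P(M) = 0.8427^3 = 0.598438
P(M+2) = 3 × 0.8427^2 × 0.1573^1 = 0.335117
P(M+4) = 3 × 0.8427^1 × 0.1573^2 = 0.062554
P(M+6) = 0.1573^3 = 0.003892
The M peak is largest (0.598438); scaling to 100 gives 100.00 : 56.00 : 10.45 : 0.65.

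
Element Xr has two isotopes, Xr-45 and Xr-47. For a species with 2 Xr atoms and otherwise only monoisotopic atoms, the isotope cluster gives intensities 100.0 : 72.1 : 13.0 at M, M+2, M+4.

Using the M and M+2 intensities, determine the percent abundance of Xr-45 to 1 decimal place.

If p is the fraction of Xr that is Xr-45, then I(M+2)/I(M) = [C(2,1)·p^1·(1−p)] / p^2 = 2·(1−p)/p = 72.1/100.0 = 0.7210
(1−p)/p = 0.7210/2 = 0.3605  ⇒  p = 1/(1 + 0.3605) = 0.7350
Xr-45: 73.5%, Xr-47: 26.5%.

73.5%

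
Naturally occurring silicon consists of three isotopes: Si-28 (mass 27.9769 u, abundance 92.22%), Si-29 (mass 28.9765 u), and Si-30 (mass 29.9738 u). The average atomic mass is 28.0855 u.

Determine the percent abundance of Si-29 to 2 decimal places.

4.69%

Let x and y be the fractions of Si-29 and Si-30. Then x + y = 1 − 0.9222 = 0.0778 and 28.9765x + 29.9738y = 28.0855 − 0.9222×27.9769 = 2.28520282.
Substituting: 28.9765x + 29.9738(0.0778 − x) = 2.28520282
(28.9765 − 29.9738)x = -0.04675882  ⇒  x = 0.04689, y = 0.03091
Si-29: 4.69%, Si-30: 3.09%.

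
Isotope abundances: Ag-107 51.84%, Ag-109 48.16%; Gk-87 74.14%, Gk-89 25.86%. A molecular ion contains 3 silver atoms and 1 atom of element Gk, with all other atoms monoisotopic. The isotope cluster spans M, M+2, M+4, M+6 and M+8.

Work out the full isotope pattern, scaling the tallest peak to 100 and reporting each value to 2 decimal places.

Silver pattern (n=3): 0.13931407 : 0.38827347 : 0.36071085 : 0.11170161
Element Gk pattern (n=1): 0.7414 : 0.2586
Convolve the two distributions (both contribute in 2-u steps):
  M: 0.13931407×0.7414 = 0.103287
  M+2: 0.13931407×0.2586 + 0.38827347×0.7414 = 0.323893
  M+4: 0.38827347×0.2586 + 0.36071085×0.7414 = 0.367839
  M+6: 0.36071085×0.2586 + 0.11170161×0.7414 = 0.176095
  M+8: 0.11170161×0.2586 = 0.028886
Scale to base peak (0.367839) = 100: 28.08 : 88.05 : 100.00 : 47.87 : 7.85

28.08 : 88.05 : 100.00 : 47.87 : 7.85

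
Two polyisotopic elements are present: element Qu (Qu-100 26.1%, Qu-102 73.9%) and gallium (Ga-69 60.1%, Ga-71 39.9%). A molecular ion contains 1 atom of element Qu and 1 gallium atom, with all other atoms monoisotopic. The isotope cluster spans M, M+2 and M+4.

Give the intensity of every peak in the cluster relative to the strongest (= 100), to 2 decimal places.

Element Qu pattern (n=1): 0.2610 : 0.7390
Gallium pattern (n=1): 0.6010 : 0.3990
Convolve the two distributions (both contribute in 2-u steps):
  M: 0.2610×0.6010 = 0.156861
  M+2: 0.2610×0.3990 + 0.7390×0.6010 = 0.548278
  M+4: 0.7390×0.3990 = 0.294861
Scale to base peak (0.548278) = 100: 28.61 : 100.00 : 53.78

28.61 : 100.00 : 53.78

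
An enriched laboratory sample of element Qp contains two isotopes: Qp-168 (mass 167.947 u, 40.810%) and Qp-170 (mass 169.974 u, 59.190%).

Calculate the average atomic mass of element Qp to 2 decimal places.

169.15 u

Ar = Σ fᵢ·mᵢ = 0.40810 × 167.947 + 0.59190 × 169.974
= 68.5392 + 100.6076 = 169.1468 u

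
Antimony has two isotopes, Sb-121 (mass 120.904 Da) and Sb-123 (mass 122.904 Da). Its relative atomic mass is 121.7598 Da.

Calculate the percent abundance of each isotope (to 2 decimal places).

Sb-121: 57.21%, Sb-123: 42.79%

Let x be the fractional abundance of Sb-121; then Sb-123 has abundance 1 − x.
120.904·x + 122.904·(1 − x) = 121.7598
(120.904 − 122.904)·x = 121.7598 − 122.904
x = -1.1442 / -2.000 = 0.57210 → 57.21% Sb-121, 42.79% Sb-123.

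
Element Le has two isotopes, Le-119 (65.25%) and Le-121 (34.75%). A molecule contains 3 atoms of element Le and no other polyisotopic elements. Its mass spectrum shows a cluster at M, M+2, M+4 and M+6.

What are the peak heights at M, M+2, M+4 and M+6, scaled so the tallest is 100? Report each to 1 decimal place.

The 3 Le atoms are independent, so intensities follow the terms of (0.6525 + 0.3475)^3.
P(M) = 0.6525^3 = 0.277806
P(M+2) = 3 × 0.6525^2 × 0.3475^1 = 0.443851
P(M+4) = 3 × 0.6525^1 × 0.3475^2 = 0.236380
P(M+6) = 0.3475^3 = 0.041963
The M+2 peak is largest (0.443851); scaling to 100 gives 62.6 : 100.0 : 53.3 : 9.5.

62.6 : 100.0 : 53.3 : 9.5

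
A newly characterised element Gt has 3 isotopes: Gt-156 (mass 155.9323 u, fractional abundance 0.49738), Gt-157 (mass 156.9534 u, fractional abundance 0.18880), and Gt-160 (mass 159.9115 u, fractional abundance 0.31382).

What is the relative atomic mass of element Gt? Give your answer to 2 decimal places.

Average mass = Σ (abundance × isotope mass) = 0.49738 × 155.9323 + 0.18880 × 156.9534 + 0.31382 × 159.9115
= 77.55761 + 29.63280 + 50.18343 = 157.37384 u

157.37 u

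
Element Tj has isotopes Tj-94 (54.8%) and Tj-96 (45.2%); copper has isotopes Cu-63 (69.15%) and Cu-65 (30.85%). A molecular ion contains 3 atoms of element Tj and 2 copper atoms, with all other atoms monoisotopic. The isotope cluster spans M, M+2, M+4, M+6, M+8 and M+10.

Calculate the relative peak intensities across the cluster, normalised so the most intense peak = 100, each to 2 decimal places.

22.48 : 75.69 : 100.00 : 64.63 : 20.39 : 2.51

Element Tj pattern (n=3): 0.16456659 : 0.40721222 : 0.33587578 : 0.09234541
Copper pattern (n=2): 0.47817225 : 0.4266555 : 0.09517225
Convolve the two distributions (both contribute in 2-u steps):
  M: 0.16456659×0.47817225 = 0.078691
  M+2: 0.16456659×0.4266555 + 0.40721222×0.47817225 = 0.264931
  M+4: 0.16456659×0.09517225 + 0.40721222×0.4266555 + 0.33587578×0.47817225 = 0.350008
  M+6: 0.40721222×0.09517225 + 0.33587578×0.4266555 + 0.09234541×0.47817225 = 0.226216
  M+8: 0.33587578×0.09517225 + 0.09234541×0.4266555 = 0.071366
  M+10: 0.09234541×0.09517225 = 0.008789
Scale to base peak (0.350008) = 100: 22.48 : 75.69 : 100.00 : 64.63 : 20.39 : 2.51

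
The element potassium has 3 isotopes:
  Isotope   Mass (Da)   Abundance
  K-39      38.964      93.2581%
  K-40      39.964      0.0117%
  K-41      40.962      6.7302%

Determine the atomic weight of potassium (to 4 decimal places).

Average mass = Σ (abundance × isotope mass) = 0.932581 × 38.964 + 0.000117 × 39.964 + 0.067302 × 40.962
= 36.33709 + 0.00468 + 2.75682 = 39.09859 Da

39.0986 Da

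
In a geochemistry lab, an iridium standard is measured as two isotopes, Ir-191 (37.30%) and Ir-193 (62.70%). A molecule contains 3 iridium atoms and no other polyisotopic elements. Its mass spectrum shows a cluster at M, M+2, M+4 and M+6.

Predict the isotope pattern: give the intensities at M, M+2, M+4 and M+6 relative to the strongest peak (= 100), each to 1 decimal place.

11.8 : 59.5 : 100.0 : 56.0

The 3 Ir atoms are independent, so intensities follow the terms of (0.3730 + 0.6270)^3.
P(M) = 0.3730^3 = 0.051895
P(M+2) = 3 × 0.3730^2 × 0.6270^1 = 0.261702
P(M+4) = 3 × 0.3730^1 × 0.6270^2 = 0.439911
P(M+6) = 0.6270^3 = 0.246492
The M+4 peak is largest (0.439911); scaling to 100 gives 11.8 : 59.5 : 100.0 : 56.0.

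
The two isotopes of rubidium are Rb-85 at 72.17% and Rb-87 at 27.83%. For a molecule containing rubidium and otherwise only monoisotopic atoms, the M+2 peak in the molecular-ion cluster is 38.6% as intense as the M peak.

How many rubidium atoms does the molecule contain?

1

For n independent Rb atoms, I(M+2)/I(M) = n · (abundance Rb-87) / (abundance Rb-85) = n · 0.2783/0.7217.
n = 0.386 × 0.7217/0.2783 = 1.00 ≈ 1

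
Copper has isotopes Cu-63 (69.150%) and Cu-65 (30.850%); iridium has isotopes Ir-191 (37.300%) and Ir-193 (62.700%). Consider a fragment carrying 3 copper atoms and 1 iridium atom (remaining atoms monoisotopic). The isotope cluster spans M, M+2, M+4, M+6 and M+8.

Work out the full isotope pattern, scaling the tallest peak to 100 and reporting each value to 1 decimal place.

Copper pattern (n=3): 0.33065611 : 0.44254842 : 0.19743483 : 0.02936064
Iridium pattern (n=1): 0.3730 : 0.6270
Convolve the two distributions (both contribute in 2-u steps):
  M: 0.33065611×0.3730 = 0.123335
  M+2: 0.33065611×0.6270 + 0.44254842×0.3730 = 0.372392
  M+4: 0.44254842×0.6270 + 0.19743483×0.3730 = 0.351121
  M+6: 0.19743483×0.6270 + 0.02936064×0.3730 = 0.134743
  M+8: 0.02936064×0.6270 = 0.018409
Scale to base peak (0.372392) = 100: 33.1 : 100.0 : 94.3 : 36.2 : 4.9

33.1 : 100.0 : 94.3 : 36.2 : 4.9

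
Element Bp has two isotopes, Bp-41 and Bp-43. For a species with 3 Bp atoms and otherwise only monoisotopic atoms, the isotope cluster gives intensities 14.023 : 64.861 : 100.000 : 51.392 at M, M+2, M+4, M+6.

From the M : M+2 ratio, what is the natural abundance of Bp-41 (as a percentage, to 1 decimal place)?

39.3%

Write p for the Bp-41 fraction. I(M+2)/I(M) = [C(3,1)·p^2·(1−p)] / p^3 = 3·(1−p)/p = 64.861/14.023 = 4.6253
(1−p)/p = 4.6253/3 = 1.5418  ⇒  p = 1/(1 + 1.5418) = 0.3934
Bp-41: 39.3%, Bp-43: 60.7%.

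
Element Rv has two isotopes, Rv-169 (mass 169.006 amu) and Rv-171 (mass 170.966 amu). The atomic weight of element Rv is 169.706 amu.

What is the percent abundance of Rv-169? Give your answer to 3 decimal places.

64.286%

With x = fraction of Rv-169 (so Rv-171 is 1 − x):
169.006·x + 170.966·(1 − x) = 169.706
(169.006 − 170.966)·x = 169.706 − 170.966
x = -1.260 / -1.960 = 0.64286 → 64.286% Rv-169, 35.714% Rv-171.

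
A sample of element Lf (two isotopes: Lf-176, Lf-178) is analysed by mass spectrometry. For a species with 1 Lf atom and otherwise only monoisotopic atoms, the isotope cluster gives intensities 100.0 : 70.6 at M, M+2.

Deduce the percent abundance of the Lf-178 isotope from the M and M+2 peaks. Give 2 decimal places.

Write p for the Lf-176 fraction. I(M+2)/I(M) = [C(1,1)·p^0·(1−p)] / p^1 = 1·(1−p)/p = 70.6/100.0 = 0.7060
(1−p)/p = 0.7060/1 = 0.7060  ⇒  p = 1/(1 + 0.7060) = 0.5862
Lf-176: 58.62%, Lf-178: 41.38%.

41.38%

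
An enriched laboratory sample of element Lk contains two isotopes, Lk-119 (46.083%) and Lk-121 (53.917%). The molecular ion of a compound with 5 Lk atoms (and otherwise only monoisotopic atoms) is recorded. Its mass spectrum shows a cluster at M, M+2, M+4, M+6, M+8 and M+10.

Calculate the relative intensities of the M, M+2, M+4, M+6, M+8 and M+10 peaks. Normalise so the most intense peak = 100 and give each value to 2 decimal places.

The 5 Lk atoms are independent, so intensities follow the terms of (0.46083 + 0.53917)^5.
P(M) = 0.46083^5 = 0.020783
P(M+2) = 5 × 0.46083^4 × 0.53917^1 = 0.121579
P(M+4) = 10 × 0.46083^3 × 0.53917^2 = 0.284494
P(M+6) = 10 × 0.46083^2 × 0.53917^3 = 0.332858
P(M+8) = 5 × 0.46083^1 × 0.53917^4 = 0.194721
P(M+10) = 0.53917^5 = 0.045565
The M+6 peak is largest (0.332858); scaling to 100 gives 6.24 : 36.53 : 85.47 : 100.00 : 58.50 : 13.69.

6.24 : 36.53 : 85.47 : 100.00 : 58.50 : 13.69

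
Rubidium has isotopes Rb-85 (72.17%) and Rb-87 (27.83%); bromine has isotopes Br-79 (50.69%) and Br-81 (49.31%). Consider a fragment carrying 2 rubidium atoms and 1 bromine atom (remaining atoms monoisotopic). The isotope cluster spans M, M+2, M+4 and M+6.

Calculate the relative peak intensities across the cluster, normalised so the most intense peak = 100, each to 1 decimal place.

Rubidium pattern (n=2): 0.52085089 : 0.40169822 : 0.07745089
Bromine pattern (n=1): 0.5069 : 0.4931
Convolve the two distributions (both contribute in 2-u steps):
  M: 0.52085089×0.5069 = 0.264019
  M+2: 0.52085089×0.4931 + 0.40169822×0.5069 = 0.460452
  M+4: 0.40169822×0.4931 + 0.07745089×0.5069 = 0.237337
  M+6: 0.07745089×0.4931 = 0.038191
Scale to base peak (0.460452) = 100: 57.3 : 100.0 : 51.5 : 8.3

57.3 : 100.0 : 51.5 : 8.3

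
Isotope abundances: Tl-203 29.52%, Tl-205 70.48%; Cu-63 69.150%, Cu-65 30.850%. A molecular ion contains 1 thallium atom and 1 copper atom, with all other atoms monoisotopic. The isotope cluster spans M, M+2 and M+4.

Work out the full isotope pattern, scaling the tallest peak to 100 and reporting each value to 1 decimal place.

Thallium pattern (n=1): 0.2952 : 0.7048
Copper pattern (n=1): 0.6915 : 0.3085
Convolve the two distributions (both contribute in 2-u steps):
  M: 0.2952×0.6915 = 0.204131
  M+2: 0.2952×0.3085 + 0.7048×0.6915 = 0.578438
  M+4: 0.7048×0.3085 = 0.217431
Scale to base peak (0.578438) = 100: 35.3 : 100.0 : 37.6

35.3 : 100.0 : 37.6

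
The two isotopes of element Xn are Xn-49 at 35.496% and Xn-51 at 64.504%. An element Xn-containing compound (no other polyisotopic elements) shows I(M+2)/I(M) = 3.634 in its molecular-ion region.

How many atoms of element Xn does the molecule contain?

For n independent Xn atoms, I(M+2)/I(M) = n · (abundance Xn-51) / (abundance Xn-49) = n · 0.64504/0.35496.
n = 3.634 × 0.35496/0.64504 = 2.00 ≈ 2

2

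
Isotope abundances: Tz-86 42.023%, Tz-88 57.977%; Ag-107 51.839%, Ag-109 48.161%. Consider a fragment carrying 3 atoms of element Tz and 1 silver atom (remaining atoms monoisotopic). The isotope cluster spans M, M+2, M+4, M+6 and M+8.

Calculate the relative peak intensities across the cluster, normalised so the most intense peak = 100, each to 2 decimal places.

Element Tz pattern (n=3): 0.07420978 : 0.30715041 : 0.42375983 : 0.19487998
Silver pattern (n=1): 0.51839 : 0.48161
Convolve the two distributions (both contribute in 2-u steps):
  M: 0.07420978×0.51839 = 0.038470
  M+2: 0.07420978×0.48161 + 0.30715041×0.51839 = 0.194964
  M+4: 0.30715041×0.48161 + 0.42375983×0.51839 = 0.367600
  M+6: 0.42375983×0.48161 + 0.19487998×0.51839 = 0.305111
  M+8: 0.19487998×0.48161 = 0.093856
Scale to base peak (0.367600) = 100: 10.47 : 53.04 : 100.00 : 83.00 : 25.53

10.47 : 53.04 : 100.00 : 83.00 : 25.53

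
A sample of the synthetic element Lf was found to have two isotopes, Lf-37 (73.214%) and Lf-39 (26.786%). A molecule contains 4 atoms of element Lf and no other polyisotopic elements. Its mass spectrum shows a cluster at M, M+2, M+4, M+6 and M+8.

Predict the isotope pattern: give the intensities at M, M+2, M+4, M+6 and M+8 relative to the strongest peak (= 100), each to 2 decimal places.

Expanding (0.73214 + 0.26786)^4:
P(M) = 0.73214^4 = 0.287327
P(M+2) = 4 × 0.73214^3 × 0.26786^1 = 0.420485
P(M+4) = 6 × 0.73214^2 × 0.26786^2 = 0.230757
P(M+6) = 4 × 0.73214^1 × 0.26786^3 = 0.056283
P(M+8) = 0.26786^4 = 0.005148
The M+2 peak is largest (0.420485); scaling to 100 gives 68.33 : 100.00 : 54.88 : 13.39 : 1.22.

68.33 : 100.00 : 54.88 : 13.39 : 1.22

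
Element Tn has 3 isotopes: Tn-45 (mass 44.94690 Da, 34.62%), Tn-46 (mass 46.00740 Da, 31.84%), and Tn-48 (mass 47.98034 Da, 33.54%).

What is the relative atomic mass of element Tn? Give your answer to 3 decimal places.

46.302 Da

The abundance-weighted mean is 0.3462 × 44.94690 + 0.3184 × 46.00740 + 0.3354 × 47.98034
= 15.560617 + 14.648756 + 16.092606 = 46.301979 Da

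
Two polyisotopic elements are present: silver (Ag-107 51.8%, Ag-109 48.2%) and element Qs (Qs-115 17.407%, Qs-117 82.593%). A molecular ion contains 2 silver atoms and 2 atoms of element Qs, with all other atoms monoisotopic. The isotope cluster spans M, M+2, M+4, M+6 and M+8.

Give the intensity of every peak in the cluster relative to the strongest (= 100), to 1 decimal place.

Silver pattern (n=2): 0.268324 : 0.499352 : 0.232324
Element Qs pattern (n=2): 0.03030036 : 0.28753927 : 0.68216036
Convolve the two distributions (both contribute in 2-u steps):
  M: 0.268324×0.03030036 = 0.008130
  M+2: 0.268324×0.28753927 + 0.499352×0.03030036 = 0.092284
  M+4: 0.268324×0.68216036 + 0.499352×0.28753927 + 0.232324×0.03030036 = 0.333663
  M+6: 0.499352×0.68216036 + 0.232324×0.28753927 = 0.407440
  M+8: 0.232324×0.68216036 = 0.158482
Scale to base peak (0.407440) = 100: 2.0 : 22.6 : 81.9 : 100.0 : 38.9

2.0 : 22.6 : 81.9 : 100.0 : 38.9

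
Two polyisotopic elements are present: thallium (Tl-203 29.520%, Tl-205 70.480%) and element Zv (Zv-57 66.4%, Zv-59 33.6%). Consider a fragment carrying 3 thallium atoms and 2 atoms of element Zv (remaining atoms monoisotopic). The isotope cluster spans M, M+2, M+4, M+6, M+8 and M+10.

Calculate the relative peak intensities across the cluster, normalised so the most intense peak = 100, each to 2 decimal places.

3.05 : 24.96 : 75.13 : 100.00 : 55.43 : 10.64

Thallium pattern (n=3): 0.02572463 : 0.18425524 : 0.43991564 : 0.35010449
Element Zv pattern (n=2): 0.440896 : 0.446208 : 0.112896
Convolve the two distributions (both contribute in 2-u steps):
  M: 0.02572463×0.440896 = 0.011342
  M+2: 0.02572463×0.446208 + 0.18425524×0.440896 = 0.092716
  M+4: 0.02572463×0.112896 + 0.18425524×0.446208 + 0.43991564×0.440896 = 0.279077
  M+6: 0.18425524×0.112896 + 0.43991564×0.446208 + 0.35010449×0.440896 = 0.371455
  M+8: 0.43991564×0.112896 + 0.35010449×0.446208 = 0.205884
  M+10: 0.35010449×0.112896 = 0.039525
Scale to base peak (0.371455) = 100: 3.05 : 24.96 : 75.13 : 100.00 : 55.43 : 10.64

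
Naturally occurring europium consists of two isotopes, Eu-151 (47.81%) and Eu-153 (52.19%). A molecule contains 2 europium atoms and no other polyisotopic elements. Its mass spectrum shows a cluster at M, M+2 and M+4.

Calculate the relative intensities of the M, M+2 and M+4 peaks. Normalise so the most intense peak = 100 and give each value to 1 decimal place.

45.8 : 100.0 : 54.6

The 2 Eu atoms are independent, so intensities follow the terms of (0.4781 + 0.5219)^2.
P(M) = 0.4781^2 = 0.228580
P(M+2) = 2 × 0.4781^1 × 0.5219^1 = 0.499041
P(M+4) = 0.5219^2 = 0.272380
The M+2 peak is largest (0.499041); scaling to 100 gives 45.8 : 100.0 : 54.6.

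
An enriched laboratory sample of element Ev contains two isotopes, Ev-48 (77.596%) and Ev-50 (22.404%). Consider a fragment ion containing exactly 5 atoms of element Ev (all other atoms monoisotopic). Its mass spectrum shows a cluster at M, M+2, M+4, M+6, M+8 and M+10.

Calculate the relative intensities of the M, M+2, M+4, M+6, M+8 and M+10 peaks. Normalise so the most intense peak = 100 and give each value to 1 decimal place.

69.3 : 100.0 : 57.7 : 16.7 : 2.4 : 0.1

Expanding (0.77596 + 0.22404)^5:
P(M) = 0.77596^5 = 0.281317
P(M+2) = 5 × 0.77596^4 × 0.22404^1 = 0.406119
P(M+4) = 10 × 0.77596^3 × 0.22404^2 = 0.234514
P(M+6) = 10 × 0.77596^2 × 0.22404^3 = 0.067710
P(M+8) = 5 × 0.77596^1 × 0.22404^4 = 0.009775
P(M+10) = 0.22404^5 = 0.000564
The M+2 peak is largest (0.406119); scaling to 100 gives 69.3 : 100.0 : 57.7 : 16.7 : 2.4 : 0.1.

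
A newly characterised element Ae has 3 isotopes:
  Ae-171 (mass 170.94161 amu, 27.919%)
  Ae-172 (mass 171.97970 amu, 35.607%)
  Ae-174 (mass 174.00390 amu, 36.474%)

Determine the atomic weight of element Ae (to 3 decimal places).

Average mass = Σ (abundance × isotope mass) = 0.27919 × 170.94161 + 0.35607 × 171.97970 + 0.36474 × 174.00390
= 47.725188 + 61.236812 + 63.466182 = 172.428182 amu

172.428 amu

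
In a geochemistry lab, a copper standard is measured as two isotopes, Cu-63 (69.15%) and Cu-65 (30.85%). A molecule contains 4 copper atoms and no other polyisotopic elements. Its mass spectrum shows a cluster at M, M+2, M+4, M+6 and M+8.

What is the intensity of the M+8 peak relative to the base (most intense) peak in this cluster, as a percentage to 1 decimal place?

2.2%

(0.6915 + 0.3085)^4 gives M 0.2286, M+2 0.4080, M+4 0.2731, M+6 0.0812, M+8 0.0091; the largest is M+2.
P(M+2) = C(4,1) × 0.6915^3 × 0.3085^1 = 4 × 0.33065611 × 0.3085 = 0.408030 (base)
P(M+8) = C(4,4) × 0.6915^0 × 0.3085^4 = 1 × 1.0000 × 0.00905776 = 0.009058
Relative intensity = 0.009058 / 0.408030 × 100 = 2.2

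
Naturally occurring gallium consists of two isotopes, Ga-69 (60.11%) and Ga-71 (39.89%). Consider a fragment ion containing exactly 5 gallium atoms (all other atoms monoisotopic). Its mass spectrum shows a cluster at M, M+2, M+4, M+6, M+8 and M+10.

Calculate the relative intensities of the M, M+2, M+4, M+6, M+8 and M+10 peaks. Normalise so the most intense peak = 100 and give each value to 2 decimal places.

The 5 Ga atoms are independent, so intensities follow the terms of (0.6011 + 0.3989)^5.
P(M) = 0.6011^5 = 0.078475
P(M+2) = 5 × 0.6011^4 × 0.3989^1 = 0.260388
P(M+4) = 10 × 0.6011^3 × 0.3989^2 = 0.345596
P(M+6) = 10 × 0.6011^2 × 0.3989^3 = 0.229343
P(M+8) = 5 × 0.6011^1 × 0.3989^4 = 0.076098
P(M+10) = 0.3989^5 = 0.010100
The M+4 peak is largest (0.345596); scaling to 100 gives 22.71 : 75.34 : 100.00 : 66.36 : 22.02 : 2.92.

22.71 : 75.34 : 100.00 : 66.36 : 22.02 : 2.92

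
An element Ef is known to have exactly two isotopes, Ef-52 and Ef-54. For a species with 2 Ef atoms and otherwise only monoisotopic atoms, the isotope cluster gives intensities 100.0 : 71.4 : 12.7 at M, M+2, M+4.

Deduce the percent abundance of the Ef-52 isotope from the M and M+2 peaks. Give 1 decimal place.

73.7%

Let p = fractional abundance of Ef-52. I(M+2)/I(M) = [C(2,1)·p^1·(1−p)] / p^2 = 2·(1−p)/p = 71.4/100.0 = 0.7140
(1−p)/p = 0.7140/2 = 0.3570  ⇒  p = 1/(1 + 0.3570) = 0.7369
Ef-52: 73.7%, Ef-54: 26.3%.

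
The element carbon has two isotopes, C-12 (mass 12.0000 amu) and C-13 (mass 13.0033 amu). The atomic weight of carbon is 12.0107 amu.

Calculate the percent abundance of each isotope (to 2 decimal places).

C-12: 98.93%, C-13: 1.07%

Let x be the fractional abundance of C-12; then C-13 has abundance 1 − x.
12.0000·x + 13.0033·(1 − x) = 12.0107
(12.0000 − 13.0033)·x = 12.0107 − 13.0033
x = -0.9926 / -1.0033 = 0.98934 → 98.93% C-12, 1.07% C-13.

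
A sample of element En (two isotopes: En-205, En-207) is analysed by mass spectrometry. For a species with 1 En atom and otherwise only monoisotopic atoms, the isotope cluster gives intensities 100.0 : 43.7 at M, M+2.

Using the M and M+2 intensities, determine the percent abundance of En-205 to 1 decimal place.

Let p = fractional abundance of En-205. I(M+2)/I(M) = [C(1,1)·p^0·(1−p)] / p^1 = 1·(1−p)/p = 43.7/100.0 = 0.4370
(1−p)/p = 0.4370/1 = 0.4370  ⇒  p = 1/(1 + 0.4370) = 0.6959
En-205: 69.6%, En-207: 30.4%.

69.6%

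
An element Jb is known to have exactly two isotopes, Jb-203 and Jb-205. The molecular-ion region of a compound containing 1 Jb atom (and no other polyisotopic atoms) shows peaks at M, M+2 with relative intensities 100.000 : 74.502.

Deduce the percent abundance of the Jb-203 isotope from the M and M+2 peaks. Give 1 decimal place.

If p is the fraction of Jb that is Jb-203, then I(M+2)/I(M) = [C(1,1)·p^0·(1−p)] / p^1 = 1·(1−p)/p = 74.502/100.000 = 0.7450
(1−p)/p = 0.7450/1 = 0.7450  ⇒  p = 1/(1 + 0.7450) = 0.5731
Jb-203: 57.3%, Jb-205: 42.7%.

57.3%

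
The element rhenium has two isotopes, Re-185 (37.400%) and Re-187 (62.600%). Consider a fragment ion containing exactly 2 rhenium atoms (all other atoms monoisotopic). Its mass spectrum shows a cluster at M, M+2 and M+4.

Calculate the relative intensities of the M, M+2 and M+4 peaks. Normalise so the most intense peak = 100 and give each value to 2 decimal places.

29.87 : 100.00 : 83.69

The 2 Re atoms are independent, so intensities follow the terms of (0.37400 + 0.62600)^2.
P(M) = 0.37400^2 = 0.139876
P(M+2) = 2 × 0.37400^1 × 0.62600^1 = 0.468248
P(M+4) = 0.62600^2 = 0.391876
The M+2 peak is largest (0.468248); scaling to 100 gives 29.87 : 100.00 : 83.69.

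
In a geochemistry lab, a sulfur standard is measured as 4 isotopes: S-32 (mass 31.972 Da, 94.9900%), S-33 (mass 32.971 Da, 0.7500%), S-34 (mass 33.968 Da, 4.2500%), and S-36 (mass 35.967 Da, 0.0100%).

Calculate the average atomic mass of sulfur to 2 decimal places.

32.06 Da

The abundance-weighted mean is 0.949900 × 31.972 + 0.007500 × 32.971 + 0.042500 × 33.968 + 0.000100 × 35.967
= 30.3702 + 0.2473 + 1.4436 + 0.0036 = 32.0647 Da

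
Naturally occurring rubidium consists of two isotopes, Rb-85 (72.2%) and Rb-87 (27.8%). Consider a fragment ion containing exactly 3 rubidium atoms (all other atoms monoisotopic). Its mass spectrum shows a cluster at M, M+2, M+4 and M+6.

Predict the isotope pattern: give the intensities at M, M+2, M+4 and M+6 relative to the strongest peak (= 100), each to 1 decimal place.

The 3 Rb atoms are independent, so intensities follow the terms of (0.722 + 0.278)^3.
P(M) = 0.722^3 = 0.376367
P(M+2) = 3 × 0.722^2 × 0.278^1 = 0.434751
P(M+4) = 3 × 0.722^1 × 0.278^2 = 0.167397
P(M+6) = 0.278^3 = 0.021485
The M+2 peak is largest (0.434751); scaling to 100 gives 86.6 : 100.0 : 38.5 : 4.9.

86.6 : 100.0 : 38.5 : 4.9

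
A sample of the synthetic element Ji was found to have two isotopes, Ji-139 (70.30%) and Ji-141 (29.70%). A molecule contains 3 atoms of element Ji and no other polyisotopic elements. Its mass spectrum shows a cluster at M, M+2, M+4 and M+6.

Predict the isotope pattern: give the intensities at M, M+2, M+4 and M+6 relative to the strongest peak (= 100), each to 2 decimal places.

78.90 : 100.00 : 42.25 : 5.95

The 3 Ji atoms are independent, so intensities follow the terms of (0.7030 + 0.2970)^3.
P(M) = 0.7030^3 = 0.347429
P(M+2) = 3 × 0.7030^2 × 0.2970^1 = 0.440340
P(M+4) = 3 × 0.7030^1 × 0.2970^2 = 0.186033
P(M+6) = 0.2970^3 = 0.026198
The M+2 peak is largest (0.440340); scaling to 100 gives 78.90 : 100.00 : 42.25 : 5.95.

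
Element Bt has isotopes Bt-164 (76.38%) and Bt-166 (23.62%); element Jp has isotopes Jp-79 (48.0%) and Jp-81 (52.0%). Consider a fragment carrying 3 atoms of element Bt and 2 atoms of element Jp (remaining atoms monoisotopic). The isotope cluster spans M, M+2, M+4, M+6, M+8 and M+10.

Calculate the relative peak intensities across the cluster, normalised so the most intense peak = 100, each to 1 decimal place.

Element Bt pattern (n=3): 0.44559362 : 0.41339047 : 0.12783821 : 0.0131777
Element Jp pattern (n=2): 0.2304 : 0.4992 : 0.2704
Convolve the two distributions (both contribute in 2-u steps):
  M: 0.44559362×0.2304 = 0.102665
  M+2: 0.44559362×0.4992 + 0.41339047×0.2304 = 0.317685
  M+4: 0.44559362×0.2704 + 0.41339047×0.4992 + 0.12783821×0.2304 = 0.356307
  M+6: 0.41339047×0.2704 + 0.12783821×0.4992 + 0.0131777×0.2304 = 0.178634
  M+8: 0.12783821×0.2704 + 0.0131777×0.4992 = 0.041146
  M+10: 0.0131777×0.2704 = 0.003563
Scale to base peak (0.356307) = 100: 28.8 : 89.2 : 100.0 : 50.1 : 11.5 : 1.0

28.8 : 89.2 : 100.0 : 50.1 : 11.5 : 1.0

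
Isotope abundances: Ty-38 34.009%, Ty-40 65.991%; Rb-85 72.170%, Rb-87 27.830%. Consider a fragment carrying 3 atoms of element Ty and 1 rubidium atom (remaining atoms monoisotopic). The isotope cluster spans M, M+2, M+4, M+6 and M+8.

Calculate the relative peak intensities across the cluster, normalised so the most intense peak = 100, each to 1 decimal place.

Element Ty pattern (n=3): 0.03933522 : 0.22897796 : 0.44430841 : 0.2873784
Rubidium pattern (n=1): 0.7217 : 0.2783
Convolve the two distributions (both contribute in 2-u steps):
  M: 0.03933522×0.7217 = 0.028388
  M+2: 0.03933522×0.2783 + 0.22897796×0.7217 = 0.176200
  M+4: 0.22897796×0.2783 + 0.44430841×0.7217 = 0.384382
  M+6: 0.44430841×0.2783 + 0.2873784×0.7217 = 0.331052
  M+8: 0.2873784×0.2783 = 0.079977
Scale to base peak (0.384382) = 100: 7.4 : 45.8 : 100.0 : 86.1 : 20.8

7.4 : 45.8 : 100.0 : 86.1 : 20.8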